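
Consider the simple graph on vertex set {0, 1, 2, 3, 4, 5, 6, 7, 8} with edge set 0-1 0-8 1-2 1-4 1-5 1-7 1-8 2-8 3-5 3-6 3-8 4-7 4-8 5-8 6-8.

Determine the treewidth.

2

A width-2 tree decomposition is:
Bags: B1 = {1, 5, 8}  B2 = {3, 5, 8}  B3 = {3, 6, 8}  B4 = {1, 2, 8}  B5 = {1, 4, 8}  B6 = {1, 4, 7}  B7 = {0, 1, 8}
Tree: B1–B2, B2–B3, B1–B4, B1–B5, B5–B6, B5–B7
Every bag has size at most 3, so the width is 3 − 1 = 2 and tw(G) ≤ 2. On the other hand G contains the 3-clique {0, 1, 8}. A clique must lie in a single bag of any decomposition, so no decomposition can have width below 2. The upper and lower bounds meet at 2, so that is the treewidth.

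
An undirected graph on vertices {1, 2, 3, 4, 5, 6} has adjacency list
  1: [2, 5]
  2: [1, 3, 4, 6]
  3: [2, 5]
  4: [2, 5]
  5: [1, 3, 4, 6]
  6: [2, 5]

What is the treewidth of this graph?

A width-2 tree decomposition is:
Bags: B1 = {1, 2, 5}  B2 = {2, 4, 5}  B3 = {2, 5, 6}  B4 = {2, 3, 5}
Tree: B1–B2, B2–B3, B3–B4
The largest bag has 3 vertices, giving width 2; this decomposition certifies tw(G) ≤ 2. Since 5–1–2–4–5 is a cycle in G, G is not acyclic. Forests are exactly the graphs of treewidth ≤ 1, so tw(G) ≥ 2. Combining the bounds, tw(G) = 2.

2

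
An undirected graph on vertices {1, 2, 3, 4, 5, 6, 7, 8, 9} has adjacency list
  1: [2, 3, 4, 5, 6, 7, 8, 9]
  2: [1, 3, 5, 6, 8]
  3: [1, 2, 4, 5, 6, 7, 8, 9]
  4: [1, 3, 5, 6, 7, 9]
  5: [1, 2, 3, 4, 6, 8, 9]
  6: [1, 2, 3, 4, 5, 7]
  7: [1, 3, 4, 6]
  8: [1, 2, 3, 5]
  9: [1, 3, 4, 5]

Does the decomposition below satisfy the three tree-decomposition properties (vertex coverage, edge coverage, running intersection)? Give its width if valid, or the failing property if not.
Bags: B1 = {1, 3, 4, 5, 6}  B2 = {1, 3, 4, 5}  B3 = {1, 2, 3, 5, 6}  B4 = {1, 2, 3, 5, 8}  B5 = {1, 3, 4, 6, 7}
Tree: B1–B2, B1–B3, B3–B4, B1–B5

A tree decomposition must satisfy three properties: every vertex lies in some bag; for every edge, both endpoints lie together in some bag; and for every vertex, the bags containing it form a connected subtree. Here vertex 9 appears in no bag, so the decomposition is invalid.

No — vertex 9 appears in no bag.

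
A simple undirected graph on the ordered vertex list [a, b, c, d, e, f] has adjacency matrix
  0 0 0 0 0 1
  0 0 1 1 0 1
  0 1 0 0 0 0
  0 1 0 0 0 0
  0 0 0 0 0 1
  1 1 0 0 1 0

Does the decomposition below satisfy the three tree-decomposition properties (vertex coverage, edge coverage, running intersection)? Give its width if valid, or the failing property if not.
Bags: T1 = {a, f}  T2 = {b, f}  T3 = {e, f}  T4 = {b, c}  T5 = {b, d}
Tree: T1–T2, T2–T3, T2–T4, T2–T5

Yes; width 1.

Vertex coverage: the bags together contain {a, b, c, d, e, f}, the full vertex set. Edge coverage: each edge of G has both endpoints in at least one bag. Running intersection: for every vertex, the bags containing it form a connected subtree. All three properties hold, so this is a valid tree decomposition of width max|bag| − 1 = 1, and hence tw(G) ≤ 1.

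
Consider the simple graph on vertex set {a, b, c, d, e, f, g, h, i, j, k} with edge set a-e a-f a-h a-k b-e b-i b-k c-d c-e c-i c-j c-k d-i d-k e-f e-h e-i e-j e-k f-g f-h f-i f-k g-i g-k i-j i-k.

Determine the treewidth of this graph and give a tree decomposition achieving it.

Treewidth 3.
One optimal decomposition is:
Bags: B1 = {e, f, i, k}  B2 = {c, e, i, k}  B3 = {c, d, i, k}  B4 = {a, e, f, k}  B5 = {c, e, i, j}  B6 = {a, e, f, h}  B7 = {b, e, i, k}  B8 = {f, g, i, k}
Tree: B1–B2, B2–B3, B1–B4, B2–B5, B4–B6, B1–B7, B1–B8

Every bag has size at most 4, so the width is 4 − 1 = 3 and tw(G) ≤ 3. For the lower bound, the 4 vertices {c, e, i, j} are pairwise adjacent, and any tree decomposition puts a clique entirely inside one bag — forcing width ≥ 3. The upper and lower bounds meet at 3, so that is the treewidth.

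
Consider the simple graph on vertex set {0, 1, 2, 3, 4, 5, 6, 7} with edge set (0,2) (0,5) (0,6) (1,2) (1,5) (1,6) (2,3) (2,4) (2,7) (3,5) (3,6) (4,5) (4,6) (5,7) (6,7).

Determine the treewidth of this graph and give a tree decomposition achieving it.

Treewidth 3.
One optimal decomposition is:
Bags: B1 = {2, 4, 5, 6}  B2 = {2, 5, 6, 7}  B3 = {1, 2, 5, 6}  B4 = {0, 2, 5, 6}  B5 = {2, 3, 5, 6}
Tree: B1–B2, B2–B3, B3–B4, B4–B5

Every bag has size at most 4, so the width is 4 − 1 = 3 and tw(G) ≤ 3. For the lower bound: the 4 vertex sets {2,4}, {6,7}, {5}, {1} are disjoint, each induces a connected subgraph, and every pair is joined by at least one edge of G. Contracting each set to a single vertex therefore yields K_{4} as a minor, and since treewidth is minor-monotone, tw(G) ≥ tw(K_{4}) = 3. Hence tw(G) = 3 exactly.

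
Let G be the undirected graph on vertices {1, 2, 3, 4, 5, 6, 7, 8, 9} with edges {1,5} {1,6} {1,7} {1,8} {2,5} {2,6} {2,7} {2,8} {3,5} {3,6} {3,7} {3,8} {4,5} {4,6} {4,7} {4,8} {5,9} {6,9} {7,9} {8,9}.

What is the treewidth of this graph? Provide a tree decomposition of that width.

Each bag holds 5 vertices, so the decomposition has width 4, which upper-bounds the treewidth. For the lower bound: the 5 vertex sets {3,8}, {4,6}, {2,7}, {5}, {9} are disjoint, each induces a connected subgraph, and every pair is joined by at least one edge of G. Contracting each set to a single vertex therefore yields K_{5} as a minor, and since treewidth is minor-monotone, tw(G) ≥ tw(K_{5}) = 4. Hence tw(G) = 4 exactly.

Treewidth 4.
One such decomposition:
Bags: B1 = {3, 5, 6, 7, 8}  B2 = {4, 5, 6, 7, 8}  B3 = {2, 5, 6, 7, 8}  B4 = {5, 6, 7, 8, 9}  B5 = {1, 5, 6, 7, 8}
Tree: B1–B2, B2–B3, B3–B4, B4–B5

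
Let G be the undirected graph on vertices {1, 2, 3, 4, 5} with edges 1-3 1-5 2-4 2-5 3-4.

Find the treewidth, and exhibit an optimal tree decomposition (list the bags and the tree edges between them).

The largest bag has 3 vertices, giving width 2; this decomposition certifies tw(G) ≤ 2. For the lower bound, G contains the cycle 5–2–4–3–1–5, so G is not a forest; only forests have treewidth ≤ 1, hence tw(G) ≥ 2. Hence tw(G) = 2 exactly.

Treewidth 2.
One such decomposition:
Bags: B1 = {2, 4, 5}  B2 = {3, 4, 5}  B3 = {1, 3, 5}
Tree: B1–B2, B2–B3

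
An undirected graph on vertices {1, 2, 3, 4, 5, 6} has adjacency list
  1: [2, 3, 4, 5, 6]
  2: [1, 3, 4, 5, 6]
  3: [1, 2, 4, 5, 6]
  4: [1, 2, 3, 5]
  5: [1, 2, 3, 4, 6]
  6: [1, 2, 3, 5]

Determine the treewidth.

A width-4 tree decomposition is:
Bags: B1 = {1, 2, 3, 5, 6}  B2 = {1, 2, 3, 4, 5}
Tree: B1–B2
Each bag holds 5 vertices, so the decomposition has width 4, which upper-bounds the treewidth. Conversely, {1, 2, 3, 4, 5} is a clique of size 5, and the vertices of any clique must share a bag in every tree decomposition; so some bag has ≥ 5 vertices and tw(G) ≥ 4. Therefore the treewidth is 4.

4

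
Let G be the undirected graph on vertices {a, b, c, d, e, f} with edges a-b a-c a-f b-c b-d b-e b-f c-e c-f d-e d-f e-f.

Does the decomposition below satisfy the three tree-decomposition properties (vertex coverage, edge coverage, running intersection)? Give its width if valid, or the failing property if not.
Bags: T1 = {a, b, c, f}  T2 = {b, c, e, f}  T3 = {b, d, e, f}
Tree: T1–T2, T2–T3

Yes; width 3.

Every vertex of G appears in some bag (union = {a, b, c, d, e, f}); every edge is covered by a bag; and for each vertex v the set of bags containing v is connected in the bag tree. The decomposition is therefore valid. The largest bag has 4 vertices, so the width is 3.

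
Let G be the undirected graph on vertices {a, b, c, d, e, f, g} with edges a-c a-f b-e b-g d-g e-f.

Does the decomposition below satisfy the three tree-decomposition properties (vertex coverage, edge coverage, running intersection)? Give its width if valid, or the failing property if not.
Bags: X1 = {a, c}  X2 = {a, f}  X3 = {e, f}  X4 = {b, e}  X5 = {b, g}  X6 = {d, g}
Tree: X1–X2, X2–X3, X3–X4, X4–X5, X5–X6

Yes; width 1.

Vertex coverage: the bags together contain {a, b, c, d, e, f, g}, the full vertex set. Edge coverage: each edge of G has both endpoints in at least one bag. Running intersection: for every vertex, the bags containing it form a connected subtree. All three properties hold, so this is a valid tree decomposition of width max|bag| − 1 = 1, and hence tw(G) ≤ 1.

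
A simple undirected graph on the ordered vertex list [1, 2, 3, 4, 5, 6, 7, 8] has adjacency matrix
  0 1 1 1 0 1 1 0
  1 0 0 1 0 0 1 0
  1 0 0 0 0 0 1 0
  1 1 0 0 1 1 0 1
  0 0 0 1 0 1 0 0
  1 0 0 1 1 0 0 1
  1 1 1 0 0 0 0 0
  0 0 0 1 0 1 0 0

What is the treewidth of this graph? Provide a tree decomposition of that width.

Every bag has size at most 3, so the width is 3 − 1 = 2 and tw(G) ≤ 2. On the other hand G contains the 3-clique {4, 6, 8}. A clique must lie in a single bag of any decomposition, so no decomposition can have width below 2. Combining the bounds, tw(G) = 2.

Treewidth 2.
One optimal decomposition is:
Bags: B1 = {1, 2, 4}  B2 = {1, 4, 6}  B3 = {4, 6, 8}  B4 = {1, 2, 7}  B5 = {4, 5, 6}  B6 = {1, 3, 7}
Tree: B1–B2, B2–B3, B1–B4, B2–B5, B4–B6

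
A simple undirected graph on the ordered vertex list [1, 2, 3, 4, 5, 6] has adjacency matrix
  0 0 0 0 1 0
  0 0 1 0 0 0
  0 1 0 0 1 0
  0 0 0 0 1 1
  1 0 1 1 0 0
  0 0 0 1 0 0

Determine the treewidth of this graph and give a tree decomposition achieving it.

Treewidth 1.
Bags: B1 = {4, 5}  B2 = {4, 6}  B3 = {1, 5}  B4 = {3, 5}  B5 = {2, 3}
Tree: B1–B2, B1–B3, B1–B4, B4–B5

Every bag has size at most 2, so the width is 2 − 1 = 1 and tw(G) ≤ 1. G has an edge, so its treewidth is at least 1. The upper and lower bounds meet at 1, so that is the treewidth.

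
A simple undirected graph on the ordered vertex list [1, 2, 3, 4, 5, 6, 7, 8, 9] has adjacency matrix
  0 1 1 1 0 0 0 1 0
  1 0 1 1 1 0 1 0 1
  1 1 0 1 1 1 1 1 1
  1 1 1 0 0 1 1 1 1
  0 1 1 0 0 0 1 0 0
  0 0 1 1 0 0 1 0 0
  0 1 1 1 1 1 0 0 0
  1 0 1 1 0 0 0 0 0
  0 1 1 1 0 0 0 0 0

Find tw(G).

A width-3 tree decomposition is:
Bags: B1 = {3, 4, 6, 7}  B2 = {2, 3, 4, 7}  B3 = {2, 3, 4, 9}  B4 = {1, 2, 3, 4}  B5 = {1, 3, 4, 8}  B6 = {2, 3, 5, 7}
Tree: B1–B2, B2–B3, B3–B4, B4–B5, B2–B6
The largest bag has 4 vertices, giving width 3; this decomposition certifies tw(G) ≤ 3. For the lower bound, the 4 vertices {1, 3, 4, 8} are pairwise adjacent, and any tree decomposition puts a clique entirely inside one bag — forcing width ≥ 3. Therefore the treewidth is 3.

3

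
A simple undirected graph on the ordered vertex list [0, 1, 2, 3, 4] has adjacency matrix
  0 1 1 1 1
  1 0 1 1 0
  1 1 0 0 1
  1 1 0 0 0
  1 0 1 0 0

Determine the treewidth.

2

A width-2 tree decomposition is:
Bags: B1 = {0, 2, 4}  B2 = {0, 1, 2}  B3 = {0, 1, 3}
Tree: B1–B2, B2–B3
Each bag holds 3 vertices, so the decomposition has width 2, which upper-bounds the treewidth. On the other hand G contains the 3-clique {0, 1, 2}. A clique must lie in a single bag of any decomposition, so no decomposition can have width below 2. Combining the bounds, tw(G) = 2.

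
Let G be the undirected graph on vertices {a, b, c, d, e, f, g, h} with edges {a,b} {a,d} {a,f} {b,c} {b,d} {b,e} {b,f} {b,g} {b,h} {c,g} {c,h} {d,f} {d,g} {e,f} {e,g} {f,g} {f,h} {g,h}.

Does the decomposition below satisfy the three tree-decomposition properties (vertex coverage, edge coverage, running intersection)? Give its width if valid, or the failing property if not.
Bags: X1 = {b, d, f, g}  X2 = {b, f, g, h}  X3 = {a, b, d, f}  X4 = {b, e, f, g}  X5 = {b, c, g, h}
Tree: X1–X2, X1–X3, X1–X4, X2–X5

Yes; width 3.

Every vertex of G appears in some bag (union = {a, b, c, d, e, f, g, h}); every edge is covered by a bag; and for each vertex v the set of bags containing v is connected in the bag tree. The decomposition is therefore valid. The largest bag has 4 vertices, so the width is 3.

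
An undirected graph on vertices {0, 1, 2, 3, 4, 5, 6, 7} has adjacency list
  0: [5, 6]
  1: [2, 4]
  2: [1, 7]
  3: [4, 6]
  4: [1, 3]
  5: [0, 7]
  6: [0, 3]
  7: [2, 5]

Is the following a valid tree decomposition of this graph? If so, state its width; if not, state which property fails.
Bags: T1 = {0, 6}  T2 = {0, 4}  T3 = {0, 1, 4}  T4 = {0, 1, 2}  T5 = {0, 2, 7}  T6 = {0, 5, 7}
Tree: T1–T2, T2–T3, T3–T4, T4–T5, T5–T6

A tree decomposition must satisfy three properties: every vertex lies in some bag; for every edge, both endpoints lie together in some bag; and for every vertex, the bags containing it form a connected subtree. Here vertex 3 appears in no bag, so the decomposition is invalid.

No — vertex 3 appears in no bag.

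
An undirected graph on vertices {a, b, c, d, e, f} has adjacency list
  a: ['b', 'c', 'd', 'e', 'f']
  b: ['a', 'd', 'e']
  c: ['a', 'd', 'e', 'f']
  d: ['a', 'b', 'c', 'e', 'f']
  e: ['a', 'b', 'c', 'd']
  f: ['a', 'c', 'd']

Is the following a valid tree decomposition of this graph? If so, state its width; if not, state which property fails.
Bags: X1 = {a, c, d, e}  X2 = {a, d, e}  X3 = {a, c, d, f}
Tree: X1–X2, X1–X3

No — vertex b appears in no bag.

A tree decomposition must satisfy three properties: every vertex lies in some bag; for every edge, both endpoints lie together in some bag; and for every vertex, the bags containing it form a connected subtree. Here vertex b appears in no bag, so the decomposition is invalid.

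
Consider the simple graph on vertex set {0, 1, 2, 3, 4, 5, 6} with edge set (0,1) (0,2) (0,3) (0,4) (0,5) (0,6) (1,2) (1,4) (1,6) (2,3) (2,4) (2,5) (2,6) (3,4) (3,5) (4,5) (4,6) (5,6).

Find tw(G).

A width-4 tree decomposition is:
Bags: B1 = {0, 2, 4, 5, 6}  B2 = {0, 1, 2, 4, 6}  B3 = {0, 2, 3, 4, 5}
Tree: B1–B2, B1–B3
Every bag has size at most 5, so the width is 5 − 1 = 4 and tw(G) ≤ 4. For the lower bound, the 5 vertices {0, 1, 2, 4, 6} are pairwise adjacent, and any tree decomposition puts a clique entirely inside one bag — forcing width ≥ 4. Combining the bounds, tw(G) = 4.

4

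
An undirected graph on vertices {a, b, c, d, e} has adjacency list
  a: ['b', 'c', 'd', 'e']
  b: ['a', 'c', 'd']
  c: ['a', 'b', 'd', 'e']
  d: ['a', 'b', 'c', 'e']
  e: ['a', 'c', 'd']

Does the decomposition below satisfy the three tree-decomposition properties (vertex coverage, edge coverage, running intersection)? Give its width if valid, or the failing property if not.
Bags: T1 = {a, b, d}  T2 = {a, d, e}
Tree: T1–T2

A tree decomposition must satisfy three properties: every vertex lies in some bag; for every edge, both endpoints lie together in some bag; and for every vertex, the bags containing it form a connected subtree. Here vertex c appears in no bag, so the decomposition is invalid.

No — vertex c appears in no bag.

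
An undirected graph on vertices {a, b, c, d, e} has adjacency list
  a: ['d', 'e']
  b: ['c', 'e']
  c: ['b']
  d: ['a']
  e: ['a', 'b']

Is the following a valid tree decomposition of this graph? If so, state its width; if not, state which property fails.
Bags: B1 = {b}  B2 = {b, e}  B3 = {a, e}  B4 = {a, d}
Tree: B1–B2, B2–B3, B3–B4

No — vertex c appears in no bag.

A tree decomposition must satisfy three properties: every vertex lies in some bag; for every edge, both endpoints lie together in some bag; and for every vertex, the bags containing it form a connected subtree. Here vertex c appears in no bag, so the decomposition is invalid.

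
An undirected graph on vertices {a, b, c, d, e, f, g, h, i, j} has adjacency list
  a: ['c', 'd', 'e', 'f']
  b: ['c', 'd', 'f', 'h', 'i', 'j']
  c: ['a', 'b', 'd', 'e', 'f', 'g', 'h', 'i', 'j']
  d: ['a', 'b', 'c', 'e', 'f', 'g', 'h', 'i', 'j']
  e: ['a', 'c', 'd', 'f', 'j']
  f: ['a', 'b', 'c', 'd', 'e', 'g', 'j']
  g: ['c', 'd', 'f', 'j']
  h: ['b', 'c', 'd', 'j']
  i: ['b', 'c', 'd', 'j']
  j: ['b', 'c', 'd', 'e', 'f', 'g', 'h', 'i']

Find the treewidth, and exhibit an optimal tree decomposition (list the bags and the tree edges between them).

Treewidth 4.
Bags: B1 = {c, d, e, f, j}  B2 = {b, c, d, f, j}  B3 = {c, d, f, g, j}  B4 = {b, c, d, i, j}  B5 = {b, c, d, h, j}  B6 = {a, c, d, e, f}
Tree: B1–B2, B2–B3, B2–B4, B4–B5, B1–B6

The largest bag has 5 vertices, giving width 4; this decomposition certifies tw(G) ≤ 4. For the lower bound, the 5 vertices {b, c, d, h, j} are pairwise adjacent, and any tree decomposition puts a clique entirely inside one bag — forcing width ≥ 4. Hence tw(G) = 4 exactly.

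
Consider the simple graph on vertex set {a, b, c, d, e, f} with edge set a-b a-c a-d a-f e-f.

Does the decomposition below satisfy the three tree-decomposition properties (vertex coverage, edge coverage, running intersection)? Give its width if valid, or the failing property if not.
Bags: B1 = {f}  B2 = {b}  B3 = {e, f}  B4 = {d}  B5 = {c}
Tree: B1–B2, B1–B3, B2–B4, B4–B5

No — vertex a appears in no bag.

A tree decomposition must satisfy three properties: every vertex lies in some bag; for every edge, both endpoints lie together in some bag; and for every vertex, the bags containing it form a connected subtree. Here vertex a appears in no bag, so the decomposition is invalid.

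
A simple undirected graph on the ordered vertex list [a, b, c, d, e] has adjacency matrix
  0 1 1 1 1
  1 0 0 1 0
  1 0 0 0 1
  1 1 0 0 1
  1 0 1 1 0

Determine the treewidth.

A width-2 tree decomposition is:
Bags: B1 = {a, d, e}  B2 = {a, b, d}  B3 = {a, c, e}
Tree: B1–B2, B1–B3
Every bag has size at most 3, so the width is 3 − 1 = 2 and tw(G) ≤ 2. Conversely, {a, d, e} is a clique of size 3, and the vertices of any clique must share a bag in every tree decomposition; so some bag has ≥ 3 vertices and tw(G) ≥ 2. Therefore the treewidth is 2.

2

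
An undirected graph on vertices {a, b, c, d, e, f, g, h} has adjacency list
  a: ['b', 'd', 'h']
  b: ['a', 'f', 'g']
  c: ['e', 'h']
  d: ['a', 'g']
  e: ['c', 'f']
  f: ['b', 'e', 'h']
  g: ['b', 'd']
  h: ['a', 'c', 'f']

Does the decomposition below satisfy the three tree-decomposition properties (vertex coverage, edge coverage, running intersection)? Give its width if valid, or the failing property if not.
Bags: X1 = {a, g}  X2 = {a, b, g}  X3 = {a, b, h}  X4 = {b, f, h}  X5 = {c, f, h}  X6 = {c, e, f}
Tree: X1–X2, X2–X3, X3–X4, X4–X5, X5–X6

A tree decomposition must satisfy three properties: every vertex lies in some bag; for every edge, both endpoints lie together in some bag; and for every vertex, the bags containing it form a connected subtree. Here vertex d appears in no bag, so the decomposition is invalid.

No — vertex d appears in no bag.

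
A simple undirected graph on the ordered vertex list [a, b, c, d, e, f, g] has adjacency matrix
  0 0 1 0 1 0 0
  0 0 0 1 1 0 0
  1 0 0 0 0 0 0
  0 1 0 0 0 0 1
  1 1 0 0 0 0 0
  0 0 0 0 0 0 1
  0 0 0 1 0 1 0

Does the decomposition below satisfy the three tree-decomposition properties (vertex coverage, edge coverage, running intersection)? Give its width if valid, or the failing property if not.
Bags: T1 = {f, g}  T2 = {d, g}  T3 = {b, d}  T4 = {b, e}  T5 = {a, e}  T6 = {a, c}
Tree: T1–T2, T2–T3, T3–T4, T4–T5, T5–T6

Yes; width 1.

Checking the three conditions: (i) the bags cover all of {a, b, c, d, e, f, g}; (ii) for each edge, some bag contains both endpoints; (iii) the bags containing any fixed vertex form a subtree. All hold, so the decomposition is valid with width 2 − 1 = 1.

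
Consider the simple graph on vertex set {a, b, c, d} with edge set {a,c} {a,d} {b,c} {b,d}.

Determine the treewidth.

A width-2 tree decomposition is:
Bags: B1 = {a, b, d}  B2 = {a, b, c}
Tree: B1–B2
The largest bag has 3 vertices, giving width 2; this decomposition certifies tw(G) ≤ 2. For the lower bound, G contains the cycle a–d–b–c–a, so G is not a forest; only forests have treewidth ≤ 1, hence tw(G) ≥ 2. Combining the bounds, tw(G) = 2.

2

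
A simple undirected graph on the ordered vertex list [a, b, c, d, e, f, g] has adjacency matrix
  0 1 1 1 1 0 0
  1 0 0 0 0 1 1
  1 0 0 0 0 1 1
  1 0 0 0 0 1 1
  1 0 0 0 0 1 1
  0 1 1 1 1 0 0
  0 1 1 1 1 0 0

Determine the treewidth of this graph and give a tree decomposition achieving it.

Treewidth 3.
Bags: B1 = {a, b, f, g}  B2 = {a, e, f, g}  B3 = {a, c, f, g}  B4 = {a, d, f, g}
Tree: B1–B2, B2–B3, B3–B4

The largest bag has 4 vertices, giving width 3; this decomposition certifies tw(G) ≤ 3. For the lower bound: the 4 vertex sets {b,g}, {e,f}, {a}, {c} are disjoint, each induces a connected subgraph, and every pair is joined by at least one edge of G. Contracting each set to a single vertex therefore yields K_{4} as a minor, and since treewidth is minor-monotone, tw(G) ≥ tw(K_{4}) = 3. The upper and lower bounds meet at 3, so that is the treewidth.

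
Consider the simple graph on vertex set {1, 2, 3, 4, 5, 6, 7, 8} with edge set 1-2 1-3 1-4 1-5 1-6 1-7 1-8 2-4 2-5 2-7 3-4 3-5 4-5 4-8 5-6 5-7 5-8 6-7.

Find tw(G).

3

A width-3 tree decomposition is:
Bags: B1 = {1, 5, 6, 7}  B2 = {1, 2, 5, 7}  B3 = {1, 2, 4, 5}  B4 = {1, 4, 5, 8}  B5 = {1, 3, 4, 5}
Tree: B1–B2, B2–B3, B3–B4, B3–B5
Each bag holds 4 vertices, so the decomposition has width 3, which upper-bounds the treewidth. On the other hand G contains the 4-clique {1, 4, 5, 8}. A clique must lie in a single bag of any decomposition, so no decomposition can have width below 3. Combining the bounds, tw(G) = 3.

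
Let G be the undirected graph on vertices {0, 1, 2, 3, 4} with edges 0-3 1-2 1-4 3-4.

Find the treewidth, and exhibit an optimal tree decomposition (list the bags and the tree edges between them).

The largest bag has 2 vertices, giving width 1; this decomposition certifies tw(G) ≤ 1. Since G has at least one edge (e.g. 4–3), it is not an edgeless graph, so tw(G) ≥ 1. Combining the bounds, tw(G) = 1.

Treewidth 1.
One such decomposition:
Bags: B1 = {3, 4}  B2 = {1, 4}  B3 = {1, 2}  B4 = {0, 3}
Tree: B1–B2, B2–B3, B1–B4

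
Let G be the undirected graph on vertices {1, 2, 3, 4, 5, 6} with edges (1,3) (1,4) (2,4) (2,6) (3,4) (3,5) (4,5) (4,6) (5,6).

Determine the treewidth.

A width-2 tree decomposition is:
Bags: B1 = {2, 4, 6}  B2 = {4, 5, 6}  B3 = {3, 4, 5}  B4 = {1, 3, 4}
Tree: B1–B2, B2–B3, B3–B4
The largest bag has 3 vertices, giving width 2; this decomposition certifies tw(G) ≤ 2. On the other hand G contains the 3-clique {2, 4, 6}. A clique must lie in a single bag of any decomposition, so no decomposition can have width below 2. Therefore the treewidth is 2.

2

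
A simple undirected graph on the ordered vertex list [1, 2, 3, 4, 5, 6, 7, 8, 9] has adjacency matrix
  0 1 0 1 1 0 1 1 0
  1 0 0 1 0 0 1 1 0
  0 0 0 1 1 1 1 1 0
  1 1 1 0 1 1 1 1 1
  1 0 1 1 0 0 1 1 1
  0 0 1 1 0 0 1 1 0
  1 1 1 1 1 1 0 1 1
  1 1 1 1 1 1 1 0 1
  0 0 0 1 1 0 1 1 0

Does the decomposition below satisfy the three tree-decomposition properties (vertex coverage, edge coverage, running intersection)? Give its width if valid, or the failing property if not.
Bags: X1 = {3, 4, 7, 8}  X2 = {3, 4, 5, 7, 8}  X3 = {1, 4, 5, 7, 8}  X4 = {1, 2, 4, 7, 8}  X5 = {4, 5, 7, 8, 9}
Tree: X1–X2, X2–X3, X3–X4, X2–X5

A tree decomposition must satisfy three properties: every vertex lies in some bag; for every edge, both endpoints lie together in some bag; and for every vertex, the bags containing it form a connected subtree. Here vertex 6 appears in no bag, so the decomposition is invalid.

No — vertex 6 appears in no bag.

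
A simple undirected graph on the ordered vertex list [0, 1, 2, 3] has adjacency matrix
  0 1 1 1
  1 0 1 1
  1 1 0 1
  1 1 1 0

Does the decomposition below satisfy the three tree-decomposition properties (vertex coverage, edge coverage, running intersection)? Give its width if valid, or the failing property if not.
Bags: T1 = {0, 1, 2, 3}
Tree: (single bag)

Yes; width 3.

Vertex coverage: the bags together contain {0, 1, 2, 3}, the full vertex set. Edge coverage: each edge of G has both endpoints in at least one bag. Running intersection: for every vertex, the bags containing it form a connected subtree. All three properties hold, so this is a valid tree decomposition of width max|bag| − 1 = 3, and hence tw(G) ≤ 3.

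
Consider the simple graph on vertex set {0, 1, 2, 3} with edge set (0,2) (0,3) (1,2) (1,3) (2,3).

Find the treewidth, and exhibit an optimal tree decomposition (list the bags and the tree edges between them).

Treewidth 2.
One such decomposition:
Bags: B1 = {1, 2, 3}  B2 = {0, 2, 3}
Tree: B1–B2

Each bag holds 3 vertices, so the decomposition has width 2, which upper-bounds the treewidth. For the lower bound, the 3 vertices {0, 2, 3} are pairwise adjacent, and any tree decomposition puts a clique entirely inside one bag — forcing width ≥ 2. Combining the bounds, tw(G) = 2.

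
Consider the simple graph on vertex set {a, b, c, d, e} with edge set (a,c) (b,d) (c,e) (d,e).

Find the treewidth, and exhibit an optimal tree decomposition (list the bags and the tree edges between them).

Every bag has size at most 2, so the width is 2 − 1 = 1 and tw(G) ≤ 1. Any graph with an edge has treewidth ≥ 1, and G has the edge b–d. The upper and lower bounds meet at 1, so that is the treewidth.

Treewidth 1.
Bags: B1 = {b, d}  B2 = {d, e}  B3 = {c, e}  B4 = {a, c}
Tree: B1–B2, B2–B3, B3–B4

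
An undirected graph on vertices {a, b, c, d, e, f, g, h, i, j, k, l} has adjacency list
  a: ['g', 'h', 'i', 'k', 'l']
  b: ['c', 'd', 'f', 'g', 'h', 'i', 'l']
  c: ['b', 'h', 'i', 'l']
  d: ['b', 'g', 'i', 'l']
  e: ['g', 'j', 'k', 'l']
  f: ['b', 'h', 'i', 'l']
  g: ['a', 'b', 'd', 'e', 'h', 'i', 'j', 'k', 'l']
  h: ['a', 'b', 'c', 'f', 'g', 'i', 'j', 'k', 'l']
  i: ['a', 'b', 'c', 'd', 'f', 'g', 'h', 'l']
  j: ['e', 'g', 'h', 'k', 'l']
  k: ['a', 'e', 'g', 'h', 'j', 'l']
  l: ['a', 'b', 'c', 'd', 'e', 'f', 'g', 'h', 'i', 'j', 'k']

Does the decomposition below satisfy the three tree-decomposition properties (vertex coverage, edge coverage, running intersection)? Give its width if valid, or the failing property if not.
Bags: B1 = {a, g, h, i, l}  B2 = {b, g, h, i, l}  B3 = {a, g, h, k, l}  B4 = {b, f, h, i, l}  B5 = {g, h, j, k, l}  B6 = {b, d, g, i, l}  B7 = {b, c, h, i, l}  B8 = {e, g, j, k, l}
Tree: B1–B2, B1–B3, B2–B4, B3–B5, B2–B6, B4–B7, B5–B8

Yes; width 4.

Vertex coverage: the bags together contain {a, b, c, d, e, f, g, h, i, j, k, l}, the full vertex set. Edge coverage: each edge of G has both endpoints in at least one bag. Running intersection: for every vertex, the bags containing it form a connected subtree. All three properties hold, so this is a valid tree decomposition of width max|bag| − 1 = 4, and hence tw(G) ≤ 4.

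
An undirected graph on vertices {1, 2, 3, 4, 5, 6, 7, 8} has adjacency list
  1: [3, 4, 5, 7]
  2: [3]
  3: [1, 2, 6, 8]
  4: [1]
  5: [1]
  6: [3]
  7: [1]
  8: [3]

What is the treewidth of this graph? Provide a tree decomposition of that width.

Treewidth 1.
Bags: B1 = {1, 7}  B2 = {1, 3}  B3 = {1, 5}  B4 = {2, 3}  B5 = {3, 6}  B6 = {3, 8}  B7 = {1, 4}
Tree: B1–B2, B1–B3, B2–B4, B4–B5, B4–B6, B3–B7

Each bag holds 2 vertices, so the decomposition has width 1, which upper-bounds the treewidth. Since G has at least one edge (e.g. 7–1), it is not an edgeless graph, so tw(G) ≥ 1. Therefore the treewidth is 1.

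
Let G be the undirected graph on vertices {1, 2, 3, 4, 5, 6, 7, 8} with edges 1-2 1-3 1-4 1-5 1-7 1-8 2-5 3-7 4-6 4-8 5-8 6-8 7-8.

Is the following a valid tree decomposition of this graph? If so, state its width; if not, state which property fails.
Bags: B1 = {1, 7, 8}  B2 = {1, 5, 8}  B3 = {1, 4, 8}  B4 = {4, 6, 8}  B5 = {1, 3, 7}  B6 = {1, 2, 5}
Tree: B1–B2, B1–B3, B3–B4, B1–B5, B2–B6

Yes; width 2.

Vertex coverage: the bags together contain {1, 2, 3, 4, 5, 6, 7, 8}, the full vertex set. Edge coverage: each edge of G has both endpoints in at least one bag. Running intersection: for every vertex, the bags containing it form a connected subtree. All three properties hold, so this is a valid tree decomposition of width max|bag| − 1 = 2, and hence tw(G) ≤ 2.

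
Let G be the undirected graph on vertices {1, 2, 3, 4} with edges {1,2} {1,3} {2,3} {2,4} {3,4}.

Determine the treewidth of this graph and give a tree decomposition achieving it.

Treewidth 2.
Bags: B1 = {1, 2, 3}  B2 = {2, 3, 4}
Tree: B1–B2

The largest bag has 3 vertices, giving width 2; this decomposition certifies tw(G) ≤ 2. Conversely, {1, 2, 3} is a clique of size 3, and the vertices of any clique must share a bag in every tree decomposition; so some bag has ≥ 3 vertices and tw(G) ≥ 2. Combining the bounds, tw(G) = 2.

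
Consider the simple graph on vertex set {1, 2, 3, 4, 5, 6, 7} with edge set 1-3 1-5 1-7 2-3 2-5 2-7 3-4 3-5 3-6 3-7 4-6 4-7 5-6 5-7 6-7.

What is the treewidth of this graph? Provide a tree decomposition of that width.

Each bag holds 4 vertices, so the decomposition has width 3, which upper-bounds the treewidth. For the lower bound, the 4 vertices {3, 4, 6, 7} are pairwise adjacent, and any tree decomposition puts a clique entirely inside one bag — forcing width ≥ 3. The upper and lower bounds meet at 3, so that is the treewidth.

Treewidth 3.
One optimal decomposition is:
Bags: B1 = {2, 3, 5, 7}  B2 = {1, 3, 5, 7}  B3 = {3, 5, 6, 7}  B4 = {3, 4, 6, 7}
Tree: B1–B2, B2–B3, B3–B4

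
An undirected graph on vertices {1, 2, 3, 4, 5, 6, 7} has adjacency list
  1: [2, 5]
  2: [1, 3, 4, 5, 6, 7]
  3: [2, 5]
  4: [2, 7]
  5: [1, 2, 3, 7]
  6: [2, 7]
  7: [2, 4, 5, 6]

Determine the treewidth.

A width-2 tree decomposition is:
Bags: B1 = {2, 4, 7}  B2 = {2, 5, 7}  B3 = {2, 6, 7}  B4 = {1, 2, 5}  B5 = {2, 3, 5}
Tree: B1–B2, B2–B3, B2–B4, B4–B5
Each bag holds 3 vertices, so the decomposition has width 2, which upper-bounds the treewidth. Conversely, {2, 4, 7} is a clique of size 3, and the vertices of any clique must share a bag in every tree decomposition; so some bag has ≥ 3 vertices and tw(G) ≥ 2. Hence tw(G) = 2 exactly.

2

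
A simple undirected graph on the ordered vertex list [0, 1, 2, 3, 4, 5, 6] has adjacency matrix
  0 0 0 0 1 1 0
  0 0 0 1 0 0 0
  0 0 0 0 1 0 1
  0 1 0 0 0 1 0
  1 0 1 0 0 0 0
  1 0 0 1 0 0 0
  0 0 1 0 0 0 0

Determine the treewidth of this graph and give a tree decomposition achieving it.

Treewidth 1.
One optimal decomposition is:
Bags: B1 = {2, 6}  B2 = {2, 4}  B3 = {0, 4}  B4 = {0, 5}  B5 = {3, 5}  B6 = {1, 3}
Tree: B1–B2, B2–B3, B3–B4, B4–B5, B5–B6

The largest bag has 2 vertices, giving width 1; this decomposition certifies tw(G) ≤ 1. Any graph with an edge has treewidth ≥ 1, and G has the edge 6–2. Combining the bounds, tw(G) = 1.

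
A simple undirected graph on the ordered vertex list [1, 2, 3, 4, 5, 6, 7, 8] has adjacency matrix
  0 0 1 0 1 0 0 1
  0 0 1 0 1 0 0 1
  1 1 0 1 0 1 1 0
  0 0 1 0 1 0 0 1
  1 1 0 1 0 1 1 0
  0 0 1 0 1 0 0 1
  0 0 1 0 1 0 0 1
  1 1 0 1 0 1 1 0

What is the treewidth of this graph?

3

A width-3 tree decomposition is:
Bags: B1 = {3, 5, 7, 8}  B2 = {1, 3, 5, 8}  B3 = {3, 4, 5, 8}  B4 = {2, 3, 5, 8}  B5 = {3, 5, 6, 8}
Tree: B1–B2, B2–B3, B3–B4, B4–B5
The largest bag has 4 vertices, giving width 3; this decomposition certifies tw(G) ≤ 3. For the lower bound: the 4 vertex sets {3,7}, {1,8}, {5}, {4} are disjoint, each induces a connected subgraph, and every pair is joined by at least one edge of G. Contracting each set to a single vertex therefore yields K_{4} as a minor, and since treewidth is minor-monotone, tw(G) ≥ tw(K_{4}) = 3. The upper and lower bounds meet at 3, so that is the treewidth.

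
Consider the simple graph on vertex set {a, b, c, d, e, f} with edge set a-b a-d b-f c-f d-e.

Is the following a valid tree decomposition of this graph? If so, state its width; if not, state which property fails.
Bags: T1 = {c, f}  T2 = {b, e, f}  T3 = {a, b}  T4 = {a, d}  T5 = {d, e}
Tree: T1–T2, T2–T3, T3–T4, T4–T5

No — bags containing vertex e are not connected in the tree.

A tree decomposition must satisfy three properties: every vertex lies in some bag; for every edge, both endpoints lie together in some bag; and for every vertex, the bags containing it form a connected subtree. Here bags containing vertex e are not connected in the tree, so the decomposition is invalid.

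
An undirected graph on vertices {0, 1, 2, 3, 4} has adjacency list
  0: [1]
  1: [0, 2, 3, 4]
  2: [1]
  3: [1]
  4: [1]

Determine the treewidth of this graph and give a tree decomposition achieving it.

The largest bag has 2 vertices, giving width 1; this decomposition certifies tw(G) ≤ 1. Any graph with an edge has treewidth ≥ 1, and G has the edge 2–1. Therefore the treewidth is 1.

Treewidth 1.
Bags: B1 = {1, 2}  B2 = {1, 3}  B3 = {1, 4}  B4 = {0, 1}
Tree: B1–B2, B2–B3, B3–B4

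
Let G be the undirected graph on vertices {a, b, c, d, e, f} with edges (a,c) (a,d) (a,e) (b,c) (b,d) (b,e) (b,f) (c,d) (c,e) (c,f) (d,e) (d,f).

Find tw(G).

3

A width-3 tree decomposition is:
Bags: B1 = {b, c, d, f}  B2 = {b, c, d, e}  B3 = {a, c, d, e}
Tree: B1–B2, B2–B3
Each bag holds 4 vertices, so the decomposition has width 3, which upper-bounds the treewidth. On the other hand G contains the 4-clique {a, c, d, e}. A clique must lie in a single bag of any decomposition, so no decomposition can have width below 3. The upper and lower bounds meet at 3, so that is the treewidth.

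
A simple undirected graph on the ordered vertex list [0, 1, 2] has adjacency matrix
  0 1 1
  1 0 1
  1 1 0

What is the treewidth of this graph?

2

A width-2 tree decomposition is:
Bags: B1 = {0, 1, 2}
Tree: (single bag)
A single bag containing all 3 vertices is trivially a valid decomposition of width 2. On the other hand G contains the 3-clique {0, 1, 2}. A clique must lie in a single bag of any decomposition, so no decomposition can have width below 2. Combining the bounds, tw(G) = 2.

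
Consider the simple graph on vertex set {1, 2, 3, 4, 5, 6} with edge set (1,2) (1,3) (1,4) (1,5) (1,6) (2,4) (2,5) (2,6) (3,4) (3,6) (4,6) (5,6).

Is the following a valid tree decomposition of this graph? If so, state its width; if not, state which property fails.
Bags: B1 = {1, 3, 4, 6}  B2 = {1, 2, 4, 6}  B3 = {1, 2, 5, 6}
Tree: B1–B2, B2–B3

Yes; width 3.

Every vertex of G appears in some bag (union = {1, 2, 3, 4, 5, 6}); every edge is covered by a bag; and for each vertex v the set of bags containing v is connected in the bag tree. The decomposition is therefore valid. The largest bag has 4 vertices, so the width is 3.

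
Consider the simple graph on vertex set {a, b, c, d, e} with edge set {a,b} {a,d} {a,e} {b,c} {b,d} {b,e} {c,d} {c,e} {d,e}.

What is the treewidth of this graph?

A width-3 tree decomposition is:
Bags: B1 = {a, b, d, e}  B2 = {b, c, d, e}
Tree: B1–B2
The largest bag has 4 vertices, giving width 3; this decomposition certifies tw(G) ≤ 3. On the other hand G contains the 4-clique {b, c, d, e}. A clique must lie in a single bag of any decomposition, so no decomposition can have width below 3. Combining the bounds, tw(G) = 3.

3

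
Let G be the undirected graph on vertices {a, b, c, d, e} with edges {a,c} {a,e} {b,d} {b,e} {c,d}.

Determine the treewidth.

2

A width-2 tree decomposition is:
Bags: B1 = {a, c, d}  B2 = {a, b, d}  B3 = {a, b, e}
Tree: B1–B2, B2–B3
The largest bag has 3 vertices, giving width 2; this decomposition certifies tw(G) ≤ 2. The edges a–c–d–b–e–a form a cycle, so G is not a tree and its treewidth is at least 2. Combining the bounds, tw(G) = 2.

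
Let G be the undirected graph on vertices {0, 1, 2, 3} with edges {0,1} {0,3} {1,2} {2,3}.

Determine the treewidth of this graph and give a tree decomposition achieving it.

Each bag holds 3 vertices, so the decomposition has width 2, which upper-bounds the treewidth. The edges 0–3–2–1–0 form a cycle, so G is not a tree and its treewidth is at least 2. Combining the bounds, tw(G) = 2.

Treewidth 2.
One such decomposition:
Bags: B1 = {0, 2, 3}  B2 = {0, 1, 2}
Tree: B1–B2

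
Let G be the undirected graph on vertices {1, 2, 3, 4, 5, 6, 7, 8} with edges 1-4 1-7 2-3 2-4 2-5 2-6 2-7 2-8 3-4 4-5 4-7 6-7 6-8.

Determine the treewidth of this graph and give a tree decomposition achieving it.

Treewidth 2.
Bags: B1 = {2, 4, 7}  B2 = {2, 6, 7}  B3 = {1, 4, 7}  B4 = {2, 4, 5}  B5 = {2, 3, 4}  B6 = {2, 6, 8}
Tree: B1–B2, B1–B3, B1–B4, B4–B5, B2–B6

Every bag has size at most 3, so the width is 3 − 1 = 2 and tw(G) ≤ 2. Conversely, {1, 4, 7} is a clique of size 3, and the vertices of any clique must share a bag in every tree decomposition; so some bag has ≥ 3 vertices and tw(G) ≥ 2. Combining the bounds, tw(G) = 2.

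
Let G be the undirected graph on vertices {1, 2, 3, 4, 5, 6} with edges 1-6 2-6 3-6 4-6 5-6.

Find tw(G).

1

A width-1 tree decomposition is:
Bags: B1 = {5, 6}  B2 = {3, 6}  B3 = {4, 6}  B4 = {2, 6}  B5 = {1, 6}
Tree: B1–B2, B1–B3, B2–B4, B1–B5
The largest bag has 2 vertices, giving width 1; this decomposition certifies tw(G) ≤ 1. Since G has at least one edge (e.g. 6–5), it is not an edgeless graph, so tw(G) ≥ 1. The upper and lower bounds meet at 1, so that is the treewidth.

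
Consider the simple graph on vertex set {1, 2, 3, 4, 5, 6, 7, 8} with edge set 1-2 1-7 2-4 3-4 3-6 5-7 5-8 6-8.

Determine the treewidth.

A width-2 tree decomposition is:
Bags: B1 = {3, 6, 8}  B2 = {3, 5, 8}  B3 = {3, 5, 7}  B4 = {1, 3, 7}  B5 = {1, 2, 3}  B6 = {2, 3, 4}
Tree: B1–B2, B2–B3, B3–B4, B4–B5, B5–B6
The largest bag has 3 vertices, giving width 2; this decomposition certifies tw(G) ≤ 2. The edges 3–6–8–5–7–1–2–4–3 form a cycle, so G is not a tree and its treewidth is at least 2. Therefore the treewidth is 2.

2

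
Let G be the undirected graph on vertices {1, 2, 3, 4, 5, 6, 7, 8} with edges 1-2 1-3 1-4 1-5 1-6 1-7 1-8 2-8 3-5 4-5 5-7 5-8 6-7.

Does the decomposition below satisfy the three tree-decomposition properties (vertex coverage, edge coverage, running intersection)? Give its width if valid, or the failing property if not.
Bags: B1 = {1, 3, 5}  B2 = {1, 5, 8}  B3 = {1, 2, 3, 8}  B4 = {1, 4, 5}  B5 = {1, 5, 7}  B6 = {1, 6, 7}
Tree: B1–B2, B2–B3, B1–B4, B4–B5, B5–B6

No — bags containing vertex 3 are not connected in the tree.

A tree decomposition must satisfy three properties: every vertex lies in some bag; for every edge, both endpoints lie together in some bag; and for every vertex, the bags containing it form a connected subtree. Here bags containing vertex 3 are not connected in the tree, so the decomposition is invalid.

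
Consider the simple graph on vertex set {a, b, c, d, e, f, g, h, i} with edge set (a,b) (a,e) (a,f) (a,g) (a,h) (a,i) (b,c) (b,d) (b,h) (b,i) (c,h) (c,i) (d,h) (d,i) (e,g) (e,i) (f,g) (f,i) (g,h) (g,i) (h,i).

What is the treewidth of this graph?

A width-3 tree decomposition is:
Bags: B1 = {a, g, h, i}  B2 = {a, b, h, i}  B3 = {b, c, h, i}  B4 = {b, d, h, i}  B5 = {a, f, g, i}  B6 = {a, e, g, i}
Tree: B1–B2, B2–B3, B2–B4, B1–B5, B5–B6
Each bag holds 4 vertices, so the decomposition has width 3, which upper-bounds the treewidth. On the other hand G contains the 4-clique {a, e, g, i}. A clique must lie in a single bag of any decomposition, so no decomposition can have width below 3. Combining the bounds, tw(G) = 3.

3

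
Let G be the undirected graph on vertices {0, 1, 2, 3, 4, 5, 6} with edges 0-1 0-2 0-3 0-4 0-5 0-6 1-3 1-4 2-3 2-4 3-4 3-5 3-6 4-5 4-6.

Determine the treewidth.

3

A width-3 tree decomposition is:
Bags: B1 = {0, 3, 4, 6}  B2 = {0, 3, 4, 5}  B3 = {0, 1, 3, 4}  B4 = {0, 2, 3, 4}
Tree: B1–B2, B1–B3, B1–B4
Every bag has size at most 4, so the width is 4 − 1 = 3 and tw(G) ≤ 3. On the other hand G contains the 4-clique {0, 1, 3, 4}. A clique must lie in a single bag of any decomposition, so no decomposition can have width below 3. Combining the bounds, tw(G) = 3.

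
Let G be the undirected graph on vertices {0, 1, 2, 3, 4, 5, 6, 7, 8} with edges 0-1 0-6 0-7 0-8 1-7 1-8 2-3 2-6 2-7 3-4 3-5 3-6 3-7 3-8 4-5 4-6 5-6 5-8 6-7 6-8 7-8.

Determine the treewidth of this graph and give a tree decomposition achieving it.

Treewidth 3.
One optimal decomposition is:
Bags: B1 = {0, 6, 7, 8}  B2 = {3, 6, 7, 8}  B3 = {0, 1, 7, 8}  B4 = {3, 5, 6, 8}  B5 = {3, 4, 5, 6}  B6 = {2, 3, 6, 7}
Tree: B1–B2, B1–B3, B2–B4, B4–B5, B2–B6

Every bag has size at most 4, so the width is 4 − 1 = 3 and tw(G) ≤ 3. Conversely, {0, 1, 7, 8} is a clique of size 4, and the vertices of any clique must share a bag in every tree decomposition; so some bag has ≥ 4 vertices and tw(G) ≥ 3. Combining the bounds, tw(G) = 3.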